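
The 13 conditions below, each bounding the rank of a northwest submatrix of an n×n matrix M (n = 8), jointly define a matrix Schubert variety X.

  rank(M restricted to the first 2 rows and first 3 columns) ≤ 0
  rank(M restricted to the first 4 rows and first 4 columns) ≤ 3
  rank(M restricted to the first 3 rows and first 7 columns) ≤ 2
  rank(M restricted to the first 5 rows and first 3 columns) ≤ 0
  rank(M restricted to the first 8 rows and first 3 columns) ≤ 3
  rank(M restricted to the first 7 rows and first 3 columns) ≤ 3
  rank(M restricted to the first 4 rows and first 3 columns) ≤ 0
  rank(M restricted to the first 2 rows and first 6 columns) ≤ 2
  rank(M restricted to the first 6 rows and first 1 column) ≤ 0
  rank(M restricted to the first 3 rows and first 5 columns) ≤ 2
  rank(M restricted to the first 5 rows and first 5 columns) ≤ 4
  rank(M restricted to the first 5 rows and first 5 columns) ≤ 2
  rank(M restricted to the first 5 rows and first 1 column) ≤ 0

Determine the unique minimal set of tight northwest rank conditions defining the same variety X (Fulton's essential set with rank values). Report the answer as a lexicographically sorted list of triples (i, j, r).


Propagating the 13 rank bounds to every northwest block:

  0, 0, 0, 1, 1, 1, 1, 1
  0, 0, 0, 1, 2, 2, 2, 2
  0, 0, 0, 1, 2, 2, 2, 3
  0, 0, 0, 1, 2, 3, 3, 4
  0, 0, 0, 1, 2, 3, 4, 5
  0, 1, 1, 2, 3, 4, 5, 6
  1, 2, 2, 3, 4, 5, 6, 7
  1, 2, 3, 4, 5, 6, 7, 8

the unique w with this rank table is (4, 5, 8, 6, 7, 2, 1, 3).

ℓ(w)=18; the 3 essential cells (i,j,r):

[(3, 7, 2), (5, 3, 0), (6, 1, 0)]


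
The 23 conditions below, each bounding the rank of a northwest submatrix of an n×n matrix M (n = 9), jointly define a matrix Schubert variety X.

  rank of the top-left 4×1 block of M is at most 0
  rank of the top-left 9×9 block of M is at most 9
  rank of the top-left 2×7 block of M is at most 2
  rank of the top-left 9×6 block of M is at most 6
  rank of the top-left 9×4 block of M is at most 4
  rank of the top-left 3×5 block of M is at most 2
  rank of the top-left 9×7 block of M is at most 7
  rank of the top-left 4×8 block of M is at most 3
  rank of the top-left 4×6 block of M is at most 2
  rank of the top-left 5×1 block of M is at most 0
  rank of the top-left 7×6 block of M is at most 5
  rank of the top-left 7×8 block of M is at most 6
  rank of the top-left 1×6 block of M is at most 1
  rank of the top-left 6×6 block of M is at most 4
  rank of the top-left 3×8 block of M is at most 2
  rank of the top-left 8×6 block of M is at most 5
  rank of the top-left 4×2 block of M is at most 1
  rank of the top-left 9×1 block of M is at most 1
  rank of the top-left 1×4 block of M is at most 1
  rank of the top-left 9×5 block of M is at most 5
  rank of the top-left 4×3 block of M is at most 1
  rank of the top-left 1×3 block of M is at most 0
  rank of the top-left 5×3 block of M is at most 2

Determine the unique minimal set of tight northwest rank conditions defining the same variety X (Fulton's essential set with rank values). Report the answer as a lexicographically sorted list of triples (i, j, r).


Recovering R(i,j) via the rank-extension bound from the 23 conditions:

  i=1: 0  0  0  1  1  1  1  1  1
  i=2: 0  1  1  2  2  2  2  2  2
  i=3: 0  1  1  2  2  2  2  2  3
  i=4: 0  1  1  2  2  2  3  3  4
  i=5: 0  1  2  3  3  3  4  4  5
  i=6: 1  2  3  4  4  4  5  5  6
  i=7: 1  2  3  4  5  5  6  6  7
  i=8: 1  2  3  4  5  5  6  7  8
  i=9: 1  2  3  4  5  6  7  8  9

second differences of R give the permutation w = (4, 2, 9, 7, 3, 1, 5, 8, 6).

ℓ(w)=16; the 6 essential cells (i,j,r):

[(1, 3, 0), (3, 8, 2), (4, 3, 1), (4, 6, 2), (5, 1, 0), (8, 6, 5)]


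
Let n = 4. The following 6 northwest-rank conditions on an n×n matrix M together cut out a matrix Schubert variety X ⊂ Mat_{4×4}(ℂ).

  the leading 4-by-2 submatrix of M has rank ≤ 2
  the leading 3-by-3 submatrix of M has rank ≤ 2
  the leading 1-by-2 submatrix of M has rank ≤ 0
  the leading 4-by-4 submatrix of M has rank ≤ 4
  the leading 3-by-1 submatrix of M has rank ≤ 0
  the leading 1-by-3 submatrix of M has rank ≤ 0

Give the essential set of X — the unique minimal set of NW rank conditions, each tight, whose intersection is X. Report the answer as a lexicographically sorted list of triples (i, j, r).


Propagating the 6 rank bounds to every northwest block:

  R[1]: 0 0 0 1
  R[2]: 0 1 1 2
  R[3]: 0 1 2 3
  R[4]: 1 2 3 4

so w = (4, 2, 3, 1).

D(w) has 5 cells with 2 SE-corners; essential set:

[(1, 3, 0), (3, 1, 0)]


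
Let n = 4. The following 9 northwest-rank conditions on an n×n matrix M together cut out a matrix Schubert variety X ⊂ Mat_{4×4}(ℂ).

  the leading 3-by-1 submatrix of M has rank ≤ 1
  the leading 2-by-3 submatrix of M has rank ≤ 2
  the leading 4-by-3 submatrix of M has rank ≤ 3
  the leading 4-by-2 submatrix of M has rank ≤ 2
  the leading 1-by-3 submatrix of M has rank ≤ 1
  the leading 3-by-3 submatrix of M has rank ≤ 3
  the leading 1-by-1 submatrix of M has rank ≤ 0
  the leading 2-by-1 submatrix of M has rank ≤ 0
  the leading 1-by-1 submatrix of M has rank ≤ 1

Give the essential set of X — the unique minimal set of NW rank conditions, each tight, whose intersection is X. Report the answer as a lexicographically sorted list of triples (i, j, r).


Rank table r_w(4×4) implied by the 9 constraints:

  R[1]: 0, 1, 1, 1
  R[2]: 0, 1, 2, 2
  R[3]: 1, 2, 3, 3
  R[4]: 1, 2, 3, 4

reading off 1-entries of Δ²R: w = (2, 3, 1, 4).

Rothe diagram D(w) (2 cells), 1 SE-corner (essential condition):

[(2, 1, 0)]


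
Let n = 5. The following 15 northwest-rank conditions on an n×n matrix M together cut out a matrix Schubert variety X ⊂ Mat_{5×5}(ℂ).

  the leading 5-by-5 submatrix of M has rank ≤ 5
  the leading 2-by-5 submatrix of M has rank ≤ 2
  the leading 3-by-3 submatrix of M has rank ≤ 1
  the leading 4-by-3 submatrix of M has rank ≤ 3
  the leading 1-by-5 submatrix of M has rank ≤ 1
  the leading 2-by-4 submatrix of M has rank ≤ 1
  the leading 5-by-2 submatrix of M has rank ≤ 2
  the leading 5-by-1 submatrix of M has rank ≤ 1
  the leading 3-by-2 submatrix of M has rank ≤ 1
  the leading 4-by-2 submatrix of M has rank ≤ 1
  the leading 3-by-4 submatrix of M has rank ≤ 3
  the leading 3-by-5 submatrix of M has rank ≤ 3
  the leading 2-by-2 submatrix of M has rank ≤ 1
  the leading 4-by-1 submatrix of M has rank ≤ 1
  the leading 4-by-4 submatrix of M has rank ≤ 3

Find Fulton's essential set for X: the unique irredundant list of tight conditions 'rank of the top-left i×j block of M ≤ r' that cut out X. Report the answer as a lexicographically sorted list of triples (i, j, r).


Recovering R(i,j) via the rank-extension bound from the 15 conditions:

  i=1: 1, 1, 1, 1, 1
  i=2: 1, 1, 1, 1, 2
  i=3: 1, 1, 1, 2, 3
  i=4: 1, 1, 2, 3, 4
  i=5: 1, 2, 3, 4, 5

giving w = (1, 5, 4, 3, 2) via Δ²R.

ℓ(w)=6; the 3 essential cells (i,j,r):

[(2, 4, 1), (3, 3, 1), (4, 2, 1)]


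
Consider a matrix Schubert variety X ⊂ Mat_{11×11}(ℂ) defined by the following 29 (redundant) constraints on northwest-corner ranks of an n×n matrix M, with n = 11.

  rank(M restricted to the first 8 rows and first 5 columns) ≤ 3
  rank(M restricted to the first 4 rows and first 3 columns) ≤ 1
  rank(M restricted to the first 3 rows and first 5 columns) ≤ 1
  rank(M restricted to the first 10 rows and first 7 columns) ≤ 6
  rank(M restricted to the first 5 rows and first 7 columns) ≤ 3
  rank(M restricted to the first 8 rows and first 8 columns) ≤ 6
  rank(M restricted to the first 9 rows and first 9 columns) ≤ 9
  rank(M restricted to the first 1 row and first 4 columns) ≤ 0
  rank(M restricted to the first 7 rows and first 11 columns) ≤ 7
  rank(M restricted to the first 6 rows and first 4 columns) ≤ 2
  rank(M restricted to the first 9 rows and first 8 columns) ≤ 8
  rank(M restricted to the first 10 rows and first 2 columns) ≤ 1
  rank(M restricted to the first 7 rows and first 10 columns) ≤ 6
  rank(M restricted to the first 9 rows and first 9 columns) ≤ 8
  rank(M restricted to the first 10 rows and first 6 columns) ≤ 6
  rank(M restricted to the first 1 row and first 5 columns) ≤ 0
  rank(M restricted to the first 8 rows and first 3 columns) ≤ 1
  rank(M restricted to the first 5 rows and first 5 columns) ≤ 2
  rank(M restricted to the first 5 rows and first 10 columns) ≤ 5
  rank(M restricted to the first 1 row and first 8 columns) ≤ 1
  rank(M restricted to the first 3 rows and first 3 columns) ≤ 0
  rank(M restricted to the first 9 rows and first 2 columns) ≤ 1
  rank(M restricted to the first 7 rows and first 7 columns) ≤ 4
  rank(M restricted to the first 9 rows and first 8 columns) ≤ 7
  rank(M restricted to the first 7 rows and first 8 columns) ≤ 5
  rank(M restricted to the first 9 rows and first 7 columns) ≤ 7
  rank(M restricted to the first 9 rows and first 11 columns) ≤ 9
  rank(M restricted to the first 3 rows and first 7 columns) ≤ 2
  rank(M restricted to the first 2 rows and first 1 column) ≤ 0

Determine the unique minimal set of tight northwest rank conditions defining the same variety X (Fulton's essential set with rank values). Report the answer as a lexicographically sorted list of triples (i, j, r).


Computing R[i][j] = min implied NW-rank bound (n=11, 29 conditions):

  R[1]: 0 0 0 0 0 1 1 1 1 1 1
  R[2]: 0 0 0 1 1 2 2 2 2 2 2
  R[3]: 0 0 0 1 1 2 2 3 3 3 3
  R[4]: 1 1 1 2 2 3 3 4 4 4 4
  R[5]: 1 1 1 2 2 3 3 4 5 5 5
  R[6]: 1 1 1 2 3 4 4 5 6 6 6
  R[7]: 1 1 1 2 3 4 4 5 6 6 7
  R[8]: 1 1 1 2 3 4 5 6 7 7 8
  R[9]: 1 1 2 3 4 5 6 7 8 8 9
  R[10]: 1 1 2 3 4 5 6 7 8 9 10
  R[11]: 1 2 3 4 5 6 7 8 9 10 11

giving w = (6, 4, 8, 1, 9, 5, 11, 7, 3, 10, 2) via Δ²R.

Fulton essential set (10 of the 27 Rothe cells):

[(1, 5, 0), (3, 3, 0), (3, 5, 1), (3, 7, 2), (5, 5, 2), (5, 7, 3), (7, 7, 4), (7, 10, 6), (8, 3, 1), (10, 2, 1)]


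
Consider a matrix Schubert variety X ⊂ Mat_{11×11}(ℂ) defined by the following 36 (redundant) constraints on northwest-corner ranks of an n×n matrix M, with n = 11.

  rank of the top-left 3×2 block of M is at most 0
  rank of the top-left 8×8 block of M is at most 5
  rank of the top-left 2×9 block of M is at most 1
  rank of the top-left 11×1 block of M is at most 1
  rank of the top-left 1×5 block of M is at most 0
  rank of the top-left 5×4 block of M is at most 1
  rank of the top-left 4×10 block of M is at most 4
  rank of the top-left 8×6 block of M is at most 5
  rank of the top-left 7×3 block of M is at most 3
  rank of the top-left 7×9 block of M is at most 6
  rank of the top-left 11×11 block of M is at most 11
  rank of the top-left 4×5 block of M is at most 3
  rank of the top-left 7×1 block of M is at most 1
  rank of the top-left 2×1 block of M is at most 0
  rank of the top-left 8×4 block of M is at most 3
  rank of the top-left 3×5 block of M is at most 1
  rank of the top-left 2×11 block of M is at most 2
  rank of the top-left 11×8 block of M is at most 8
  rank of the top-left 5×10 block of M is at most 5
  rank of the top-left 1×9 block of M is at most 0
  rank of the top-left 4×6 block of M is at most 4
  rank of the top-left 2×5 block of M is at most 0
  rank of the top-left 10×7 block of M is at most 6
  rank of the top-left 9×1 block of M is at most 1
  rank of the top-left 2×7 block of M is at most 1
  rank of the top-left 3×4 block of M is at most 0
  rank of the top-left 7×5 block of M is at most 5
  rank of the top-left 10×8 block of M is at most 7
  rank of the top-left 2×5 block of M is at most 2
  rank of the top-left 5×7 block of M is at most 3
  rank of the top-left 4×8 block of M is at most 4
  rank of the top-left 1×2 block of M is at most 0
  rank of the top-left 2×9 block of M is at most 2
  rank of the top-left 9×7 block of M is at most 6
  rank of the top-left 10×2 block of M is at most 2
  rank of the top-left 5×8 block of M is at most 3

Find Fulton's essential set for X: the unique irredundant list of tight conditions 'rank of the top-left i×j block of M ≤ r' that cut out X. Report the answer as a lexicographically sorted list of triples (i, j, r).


Reconstructing r_w from the 36 given conditions:

  0 0 0 0 0 0 0 0 0 1 1
  0 0 0 0 0 1 1 1 1 2 2
  0 0 0 0 1 2 2 2 2 3 3
  1 1 1 1 2 3 3 3 3 4 4
  1 1 1 1 2 3 3 3 4 5 5
  1 2 2 2 3 4 4 4 5 6 6
  1 2 3 3 4 5 5 5 6 7 7
  1 2 3 3 4 5 5 5 6 7 8
  1 2 3 4 5 6 6 6 7 8 9
  1 2 3 4 5 6 6 7 8 9 10
  1 2 3 4 5 6 7 8 9 10 11

the unique w with this rank table is (10, 6, 5, 1, 9, 2, 3, 11, 4, 8, 7).

ℓ(w)=27; the 8 essential cells (i,j,r):

[(1, 9, 0), (2, 5, 0), (3, 4, 0), (5, 4, 1), (5, 8, 3), (8, 4, 3), (8, 8, 5), (10, 7, 6)]


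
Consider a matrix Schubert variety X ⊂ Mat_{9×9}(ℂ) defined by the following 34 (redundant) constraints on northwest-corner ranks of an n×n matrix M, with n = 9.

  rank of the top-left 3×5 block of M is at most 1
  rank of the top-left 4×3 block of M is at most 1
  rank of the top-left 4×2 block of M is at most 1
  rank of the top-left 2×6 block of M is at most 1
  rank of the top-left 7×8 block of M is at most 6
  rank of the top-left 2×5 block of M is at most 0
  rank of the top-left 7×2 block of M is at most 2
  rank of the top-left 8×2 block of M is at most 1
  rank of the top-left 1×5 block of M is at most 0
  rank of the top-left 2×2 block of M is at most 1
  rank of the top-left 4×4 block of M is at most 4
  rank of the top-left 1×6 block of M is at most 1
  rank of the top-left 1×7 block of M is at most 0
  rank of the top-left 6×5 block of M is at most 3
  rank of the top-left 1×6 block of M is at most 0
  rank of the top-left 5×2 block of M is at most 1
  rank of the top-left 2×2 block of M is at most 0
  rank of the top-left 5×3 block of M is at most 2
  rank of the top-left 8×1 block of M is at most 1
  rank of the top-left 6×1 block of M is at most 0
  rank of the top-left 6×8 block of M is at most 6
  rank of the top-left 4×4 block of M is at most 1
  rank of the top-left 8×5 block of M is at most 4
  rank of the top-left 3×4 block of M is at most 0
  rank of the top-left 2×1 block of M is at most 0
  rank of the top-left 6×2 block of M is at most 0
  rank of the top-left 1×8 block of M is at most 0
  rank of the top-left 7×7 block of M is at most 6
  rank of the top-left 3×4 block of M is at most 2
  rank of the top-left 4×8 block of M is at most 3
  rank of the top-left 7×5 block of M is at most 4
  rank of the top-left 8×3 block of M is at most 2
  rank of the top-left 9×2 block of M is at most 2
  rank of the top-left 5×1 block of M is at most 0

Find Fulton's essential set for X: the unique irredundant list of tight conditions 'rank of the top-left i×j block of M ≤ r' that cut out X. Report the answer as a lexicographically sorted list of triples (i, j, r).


Computing R[i][j] = min implied NW-rank bound (n=9, 34 conditions):

  row 1: 0 0 0 0 0 0 0 0 1
  row 2: 0 0 0 0 0 1 1 1 2
  row 3: 0 0 0 0 1 2 2 2 3
  row 4: 0 0 1 1 2 3 3 3 4
  row 5: 0 0 1 2 3 4 4 4 5
  row 6: 0 0 1 2 3 4 5 5 6
  row 7: 1 1 2 3 4 5 6 6 7
  row 8: 1 1 2 3 4 5 6 7 8
  row 9: 1 2 3 4 5 6 7 8 9

second differences of R give the permutation w = (9, 6, 5, 3, 4, 7, 1, 8, 2).

D(w) has 24 cells with 5 SE-corners; essential set:

[(1, 8, 0), (2, 5, 0), (3, 4, 0), (6, 2, 0), (8, 2, 1)]


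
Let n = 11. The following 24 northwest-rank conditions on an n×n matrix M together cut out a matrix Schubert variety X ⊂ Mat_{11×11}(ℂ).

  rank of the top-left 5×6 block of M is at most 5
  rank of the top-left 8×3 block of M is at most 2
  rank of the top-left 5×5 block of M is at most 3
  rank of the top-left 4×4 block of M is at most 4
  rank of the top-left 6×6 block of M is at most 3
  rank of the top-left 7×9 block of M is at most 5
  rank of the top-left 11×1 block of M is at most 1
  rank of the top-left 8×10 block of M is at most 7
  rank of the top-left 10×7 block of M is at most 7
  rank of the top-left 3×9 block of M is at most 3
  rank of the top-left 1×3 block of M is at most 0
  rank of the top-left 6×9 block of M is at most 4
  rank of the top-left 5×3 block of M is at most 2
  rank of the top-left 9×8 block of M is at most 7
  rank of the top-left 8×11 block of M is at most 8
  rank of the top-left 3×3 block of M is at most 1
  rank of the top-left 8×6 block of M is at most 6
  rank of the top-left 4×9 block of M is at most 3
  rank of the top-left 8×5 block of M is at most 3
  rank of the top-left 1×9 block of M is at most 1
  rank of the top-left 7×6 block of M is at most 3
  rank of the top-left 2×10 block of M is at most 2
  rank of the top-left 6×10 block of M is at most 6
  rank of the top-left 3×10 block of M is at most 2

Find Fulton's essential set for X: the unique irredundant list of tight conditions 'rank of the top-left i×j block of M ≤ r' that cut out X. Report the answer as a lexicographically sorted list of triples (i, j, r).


Computing R[i][j] = min implied NW-rank bound (n=11, 24 conditions):

  i=1: 0 0 0 1 1 1 1 1 1 1 1
  i=2: 1 1 1 2 2 2 2 2 2 2 2
  i=3: 1 1 1 2 2 2 2 2 2 2 3
  i=4: 1 2 2 3 3 3 3 3 3 3 4
  i=5: 1 2 2 3 3 3 4 4 4 4 5
  i=6: 1 2 2 3 3 3 4 4 4 5 6
  i=7: 1 2 2 3 3 3 4 5 5 6 7
  i=8: 1 2 2 3 3 4 5 6 6 7 8
  i=9: 1 2 3 4 4 5 6 7 7 8 9
  i=10: 1 2 3 4 5 6 7 8 8 9 10
  i=11: 1 2 3 4 5 6 7 8 9 10 11

reading off 1-entries of Δ²R: w = (4, 1, 11, 2, 7, 10, 8, 6, 3, 5, 9).

7 SE-corners of the 24-cell Rothe diagram give Ess(w):

[(1, 3, 0), (3, 3, 1), (3, 10, 2), (6, 9, 4), (7, 6, 3), (8, 3, 2), (8, 5, 3)]


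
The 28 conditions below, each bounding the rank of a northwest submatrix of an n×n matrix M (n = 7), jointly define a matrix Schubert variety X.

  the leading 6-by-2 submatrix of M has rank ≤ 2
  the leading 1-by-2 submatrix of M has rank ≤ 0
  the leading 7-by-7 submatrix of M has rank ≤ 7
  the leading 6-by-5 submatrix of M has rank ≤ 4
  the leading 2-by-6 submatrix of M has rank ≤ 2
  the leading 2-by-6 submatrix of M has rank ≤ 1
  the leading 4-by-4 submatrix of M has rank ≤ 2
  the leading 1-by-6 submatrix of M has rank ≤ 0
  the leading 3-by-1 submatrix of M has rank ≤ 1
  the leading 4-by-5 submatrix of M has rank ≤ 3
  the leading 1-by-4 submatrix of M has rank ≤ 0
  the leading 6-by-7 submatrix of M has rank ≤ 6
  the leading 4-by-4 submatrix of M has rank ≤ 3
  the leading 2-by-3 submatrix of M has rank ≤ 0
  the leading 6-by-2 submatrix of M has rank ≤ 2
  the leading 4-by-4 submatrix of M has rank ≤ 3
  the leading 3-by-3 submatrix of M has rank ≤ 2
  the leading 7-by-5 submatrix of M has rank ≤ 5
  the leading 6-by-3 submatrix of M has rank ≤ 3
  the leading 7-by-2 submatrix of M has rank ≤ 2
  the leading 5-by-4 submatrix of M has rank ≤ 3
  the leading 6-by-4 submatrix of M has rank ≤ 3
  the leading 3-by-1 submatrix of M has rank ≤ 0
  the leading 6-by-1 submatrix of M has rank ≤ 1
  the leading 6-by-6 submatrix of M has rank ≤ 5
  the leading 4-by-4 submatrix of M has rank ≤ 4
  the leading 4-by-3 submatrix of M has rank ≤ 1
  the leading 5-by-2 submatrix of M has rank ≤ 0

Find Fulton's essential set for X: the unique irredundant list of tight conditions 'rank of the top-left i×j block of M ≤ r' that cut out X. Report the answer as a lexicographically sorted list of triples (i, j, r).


The tightest implied rank at each (i,j), from the 28 conditions:

  i=1: 0  0  0  0  0  0  1
  i=2: 0  0  0  1  1  1  2
  i=3: 0  0  1  2  2  2  3
  i=4: 0  0  1  2  3  3  4
  i=5: 0  0  1  2  3  4  5
  i=6: 1  1  2  3  4  5  6
  i=7: 1  2  3  4  5  6  7

so w = (7, 4, 3, 5, 6, 1, 2).

3 SE-corners of the 15-cell Rothe diagram give Ess(w):

[(1, 6, 0), (2, 3, 0), (5, 2, 0)]


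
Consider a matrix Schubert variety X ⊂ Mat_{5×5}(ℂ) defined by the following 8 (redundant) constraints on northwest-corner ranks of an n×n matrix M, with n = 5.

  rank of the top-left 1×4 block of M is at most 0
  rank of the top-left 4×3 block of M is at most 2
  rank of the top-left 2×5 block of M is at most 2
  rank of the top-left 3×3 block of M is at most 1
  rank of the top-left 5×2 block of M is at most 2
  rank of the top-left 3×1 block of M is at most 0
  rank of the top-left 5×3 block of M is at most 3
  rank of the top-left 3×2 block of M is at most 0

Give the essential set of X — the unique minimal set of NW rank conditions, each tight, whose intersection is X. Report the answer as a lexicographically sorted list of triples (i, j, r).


Propagating the 8 rank bounds to every northwest block:

  R[1]: 0  0  0  0  1
  R[2]: 0  0  1  1  2
  R[3]: 0  0  1  2  3
  R[4]: 1  1  2  3  4
  R[5]: 1  2  3  4  5

second differences of R give the permutation w = (5, 3, 4, 1, 2).

Fulton essential set (2 of the 8 Rothe cells):

[(1, 4, 0), (3, 2, 0)]


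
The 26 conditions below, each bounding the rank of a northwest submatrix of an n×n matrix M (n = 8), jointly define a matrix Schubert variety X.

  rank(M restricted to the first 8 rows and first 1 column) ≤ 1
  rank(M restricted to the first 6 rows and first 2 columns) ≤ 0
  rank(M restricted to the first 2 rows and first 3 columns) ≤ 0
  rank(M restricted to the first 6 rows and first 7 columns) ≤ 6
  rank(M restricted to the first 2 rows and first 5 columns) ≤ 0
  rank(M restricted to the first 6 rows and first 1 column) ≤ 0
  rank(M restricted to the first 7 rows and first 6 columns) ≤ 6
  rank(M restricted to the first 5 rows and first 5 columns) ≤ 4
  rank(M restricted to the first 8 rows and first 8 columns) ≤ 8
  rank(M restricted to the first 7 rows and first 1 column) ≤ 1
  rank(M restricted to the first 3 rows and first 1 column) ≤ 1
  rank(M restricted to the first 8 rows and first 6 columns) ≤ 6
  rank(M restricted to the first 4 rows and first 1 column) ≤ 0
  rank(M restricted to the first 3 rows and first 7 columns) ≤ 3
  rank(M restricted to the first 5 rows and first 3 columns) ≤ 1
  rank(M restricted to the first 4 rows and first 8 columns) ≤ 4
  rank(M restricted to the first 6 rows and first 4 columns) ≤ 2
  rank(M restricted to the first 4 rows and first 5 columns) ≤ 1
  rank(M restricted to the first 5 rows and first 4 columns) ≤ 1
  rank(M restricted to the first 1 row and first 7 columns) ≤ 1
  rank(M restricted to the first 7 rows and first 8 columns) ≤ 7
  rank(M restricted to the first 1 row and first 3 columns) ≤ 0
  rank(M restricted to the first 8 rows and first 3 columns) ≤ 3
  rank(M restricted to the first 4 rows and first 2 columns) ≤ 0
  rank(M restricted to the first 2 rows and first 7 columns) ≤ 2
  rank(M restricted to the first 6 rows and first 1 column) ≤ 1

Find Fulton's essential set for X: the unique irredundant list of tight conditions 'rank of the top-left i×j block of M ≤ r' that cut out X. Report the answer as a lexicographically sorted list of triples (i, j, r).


Computing R[i][j] = min implied NW-rank bound (n=8, 26 conditions):

  i=1: 0 0 0 0 0 1 1 1
  i=2: 0 0 0 0 0 1 2 2
  i=3: 0 0 1 1 1 2 3 3
  i=4: 0 0 1 1 1 2 3 4
  i=5: 0 0 1 1 2 3 4 5
  i=6: 0 0 1 2 3 4 5 6
  i=7: 1 1 2 3 4 5 6 7
  i=8: 1 2 3 4 5 6 7 8

the unique w with this rank table is (6, 7, 3, 8, 5, 4, 1, 2).

Fulton essential set (4 of the 21 Rothe cells):

[(2, 5, 0), (4, 5, 1), (5, 4, 1), (6, 2, 0)]


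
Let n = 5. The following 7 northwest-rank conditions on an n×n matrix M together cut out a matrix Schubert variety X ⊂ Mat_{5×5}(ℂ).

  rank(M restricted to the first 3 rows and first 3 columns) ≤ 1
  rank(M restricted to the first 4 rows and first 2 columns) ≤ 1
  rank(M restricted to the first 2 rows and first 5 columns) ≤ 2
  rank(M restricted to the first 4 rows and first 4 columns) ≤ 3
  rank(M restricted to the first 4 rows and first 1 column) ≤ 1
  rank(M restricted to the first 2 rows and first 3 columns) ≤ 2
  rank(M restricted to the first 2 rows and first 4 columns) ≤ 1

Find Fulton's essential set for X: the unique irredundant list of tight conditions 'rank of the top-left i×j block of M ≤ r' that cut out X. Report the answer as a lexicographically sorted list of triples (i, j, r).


Reconstructing r_w from the 7 given conditions:

  1, 1, 1, 1, 1
  1, 1, 1, 1, 2
  1, 1, 1, 2, 3
  1, 1, 2, 3, 4
  1, 2, 3, 4, 5

hence w(1..5) = (1, 5, 4, 3, 2).

ℓ(w)=6; the 3 essential cells (i,j,r):

[(2, 4, 1), (3, 3, 1), (4, 2, 1)]


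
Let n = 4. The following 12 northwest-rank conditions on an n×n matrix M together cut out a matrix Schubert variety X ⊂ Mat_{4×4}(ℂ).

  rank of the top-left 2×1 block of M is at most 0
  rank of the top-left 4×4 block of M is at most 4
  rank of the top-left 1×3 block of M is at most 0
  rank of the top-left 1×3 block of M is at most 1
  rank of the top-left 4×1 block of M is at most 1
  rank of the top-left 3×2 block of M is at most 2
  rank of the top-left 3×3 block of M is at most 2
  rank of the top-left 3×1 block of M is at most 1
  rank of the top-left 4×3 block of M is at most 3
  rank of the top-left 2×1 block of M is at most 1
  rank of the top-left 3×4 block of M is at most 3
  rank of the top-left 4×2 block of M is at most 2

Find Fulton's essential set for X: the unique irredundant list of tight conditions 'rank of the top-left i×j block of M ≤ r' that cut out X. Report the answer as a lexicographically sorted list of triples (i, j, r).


Computing R[i][j] = min implied NW-rank bound (n=4, 12 conditions):

  0 | 0 | 0 | 1
  0 | 1 | 1 | 2
  1 | 2 | 2 | 3
  1 | 2 | 3 | 4

the unique w with this rank table is (4, 2, 1, 3).

Rothe diagram D(w) (4 cells), 2 SE-corners (essential conditions):

[(1, 3, 0), (2, 1, 0)]


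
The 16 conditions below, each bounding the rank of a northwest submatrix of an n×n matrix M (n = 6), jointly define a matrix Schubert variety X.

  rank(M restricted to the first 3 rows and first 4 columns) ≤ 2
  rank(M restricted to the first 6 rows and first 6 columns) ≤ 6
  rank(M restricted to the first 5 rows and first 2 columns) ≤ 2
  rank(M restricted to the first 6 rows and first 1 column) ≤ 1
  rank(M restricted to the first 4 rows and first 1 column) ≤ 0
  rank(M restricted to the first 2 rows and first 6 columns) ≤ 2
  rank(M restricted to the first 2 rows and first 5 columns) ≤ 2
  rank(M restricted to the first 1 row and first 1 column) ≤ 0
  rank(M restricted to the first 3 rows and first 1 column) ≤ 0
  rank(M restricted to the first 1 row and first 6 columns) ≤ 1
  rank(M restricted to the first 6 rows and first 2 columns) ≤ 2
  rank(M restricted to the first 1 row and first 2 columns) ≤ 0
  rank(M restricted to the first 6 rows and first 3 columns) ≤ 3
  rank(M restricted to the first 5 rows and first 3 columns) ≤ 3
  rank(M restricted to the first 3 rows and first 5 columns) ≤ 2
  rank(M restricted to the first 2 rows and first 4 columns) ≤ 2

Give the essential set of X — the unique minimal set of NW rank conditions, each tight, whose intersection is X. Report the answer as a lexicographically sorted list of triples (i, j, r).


The tightest implied rank at each (i,j), from the 16 conditions:

  0  0  1  1  1  1
  0  1  2  2  2  2
  0  1  2  2  2  3
  0  1  2  3  3  4
  1  2  3  4  4  5
  1  2  3  4  5  6

reading off 1-entries of Δ²R: w = (3, 2, 6, 4, 1, 5).

3 SE-corners of the 7-cell Rothe diagram give Ess(w):

[(1, 2, 0), (3, 5, 2), (4, 1, 0)]


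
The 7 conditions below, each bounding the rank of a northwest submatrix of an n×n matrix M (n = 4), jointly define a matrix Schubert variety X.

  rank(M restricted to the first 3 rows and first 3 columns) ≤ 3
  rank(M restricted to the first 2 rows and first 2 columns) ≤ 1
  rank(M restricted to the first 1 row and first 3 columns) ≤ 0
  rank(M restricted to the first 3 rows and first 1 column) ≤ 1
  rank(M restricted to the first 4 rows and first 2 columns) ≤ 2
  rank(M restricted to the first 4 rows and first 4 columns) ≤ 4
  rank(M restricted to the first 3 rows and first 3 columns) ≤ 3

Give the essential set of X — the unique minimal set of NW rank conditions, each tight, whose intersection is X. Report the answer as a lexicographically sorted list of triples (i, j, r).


Propagating the 7 rank bounds to every northwest block:

  row 1: 0  0  0  1
  row 2: 1  1  1  2
  row 3: 1  2  2  3
  row 4: 1  2  3  4

second differences of R give the permutation w = (4, 1, 2, 3).

ℓ(w)=3; the 1 essential cell (i,j,r):

[(1, 3, 0)]


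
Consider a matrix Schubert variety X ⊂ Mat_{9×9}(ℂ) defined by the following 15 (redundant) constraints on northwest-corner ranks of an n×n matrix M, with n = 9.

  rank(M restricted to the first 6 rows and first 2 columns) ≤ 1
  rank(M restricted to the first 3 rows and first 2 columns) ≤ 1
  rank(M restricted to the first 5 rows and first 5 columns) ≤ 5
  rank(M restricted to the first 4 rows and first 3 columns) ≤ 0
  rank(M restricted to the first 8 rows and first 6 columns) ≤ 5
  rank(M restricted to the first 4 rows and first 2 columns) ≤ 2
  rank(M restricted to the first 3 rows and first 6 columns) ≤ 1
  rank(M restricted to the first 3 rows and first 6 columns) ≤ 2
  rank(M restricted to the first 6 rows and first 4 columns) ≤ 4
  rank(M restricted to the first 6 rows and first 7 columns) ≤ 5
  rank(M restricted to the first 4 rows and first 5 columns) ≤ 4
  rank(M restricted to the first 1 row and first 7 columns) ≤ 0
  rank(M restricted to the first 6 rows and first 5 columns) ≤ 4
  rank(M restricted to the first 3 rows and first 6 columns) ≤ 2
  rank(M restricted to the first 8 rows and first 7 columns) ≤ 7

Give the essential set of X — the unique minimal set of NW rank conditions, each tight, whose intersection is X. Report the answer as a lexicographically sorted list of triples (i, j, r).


Rank table r_w(9×9) implied by the 15 constraints:

  R[1]: 0  0  0  0  0  0  0  1  1
  R[2]: 0  0  0  1  1  1  1  2  2
  R[3]: 0  0  0  1  1  1  2  3  3
  R[4]: 0  0  0  1  2  2  3  4  4
  R[5]: 1  1  1  2  3  3  4  5  5
  R[6]: 1  1  2  3  4  4  5  6  6
  R[7]: 1  2  3  4  5  5  6  7  7
  R[8]: 1  2  3  4  5  5  6  7  8
  R[9]: 1  2  3  4  5  6  7  8  9

so w = (8, 4, 7, 5, 1, 3, 2, 9, 6).

Rothe diagram D(w) (20 cells), 5 SE-corners (essential conditions):

[(1, 7, 0), (3, 6, 1), (4, 3, 0), (6, 2, 1), (8, 6, 5)]


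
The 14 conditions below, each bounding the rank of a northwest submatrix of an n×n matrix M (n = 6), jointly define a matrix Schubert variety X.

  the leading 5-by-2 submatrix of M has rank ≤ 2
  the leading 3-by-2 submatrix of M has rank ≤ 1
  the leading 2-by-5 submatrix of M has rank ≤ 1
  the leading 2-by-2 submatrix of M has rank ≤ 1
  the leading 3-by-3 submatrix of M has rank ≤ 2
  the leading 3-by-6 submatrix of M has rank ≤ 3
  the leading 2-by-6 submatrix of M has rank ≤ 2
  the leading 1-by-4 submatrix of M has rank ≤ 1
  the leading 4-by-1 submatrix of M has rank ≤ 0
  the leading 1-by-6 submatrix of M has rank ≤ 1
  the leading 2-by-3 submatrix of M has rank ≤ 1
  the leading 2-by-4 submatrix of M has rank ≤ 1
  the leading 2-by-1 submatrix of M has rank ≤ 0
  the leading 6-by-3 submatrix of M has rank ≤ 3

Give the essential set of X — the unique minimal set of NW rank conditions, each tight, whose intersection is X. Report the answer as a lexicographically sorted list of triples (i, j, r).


The tightest implied rank at each (i,j), from the 14 conditions:

  R[1]: 0 | 1 | 1 | 1 | 1 | 1
  R[2]: 0 | 1 | 1 | 1 | 1 | 2
  R[3]: 0 | 1 | 2 | 2 | 2 | 3
  R[4]: 0 | 1 | 2 | 3 | 3 | 4
  R[5]: 1 | 2 | 3 | 4 | 4 | 5
  R[6]: 1 | 2 | 3 | 4 | 5 | 6

second differences of R give the permutation w = (2, 6, 3, 4, 1, 5).

Fulton essential set (2 of the 7 Rothe cells):

[(2, 5, 1), (4, 1, 0)]


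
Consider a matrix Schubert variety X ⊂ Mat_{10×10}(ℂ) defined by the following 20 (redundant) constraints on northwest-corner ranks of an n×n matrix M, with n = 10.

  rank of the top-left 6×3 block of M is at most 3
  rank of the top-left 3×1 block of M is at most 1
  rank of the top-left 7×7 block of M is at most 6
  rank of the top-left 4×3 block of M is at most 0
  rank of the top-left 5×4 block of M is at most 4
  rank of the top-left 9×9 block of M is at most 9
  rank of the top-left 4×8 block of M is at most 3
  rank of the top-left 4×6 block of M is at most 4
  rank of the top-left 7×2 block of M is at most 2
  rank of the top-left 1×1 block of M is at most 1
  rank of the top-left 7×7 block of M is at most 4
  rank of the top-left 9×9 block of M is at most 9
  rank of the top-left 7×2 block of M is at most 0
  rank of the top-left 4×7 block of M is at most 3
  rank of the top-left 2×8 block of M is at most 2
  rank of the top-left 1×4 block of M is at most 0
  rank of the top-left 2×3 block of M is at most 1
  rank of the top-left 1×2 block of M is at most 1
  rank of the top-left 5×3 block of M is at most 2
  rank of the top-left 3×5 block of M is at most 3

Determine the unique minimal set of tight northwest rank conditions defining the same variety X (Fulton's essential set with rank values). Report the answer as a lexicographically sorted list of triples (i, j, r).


Computing R[i][j] = min implied NW-rank bound (n=10, 20 conditions):

  i=1: 0 0 0 0 1 1 1 1 1 1
  i=2: 0 0 0 1 2 2 2 2 2 2
  i=3: 0 0 0 1 2 3 3 3 3 3
  i=4: 0 0 0 1 2 3 3 3 4 4
  i=5: 0 0 1 2 3 4 4 4 5 5
  i=6: 0 0 1 2 3 4 4 5 6 6
  i=7: 0 0 1 2 3 4 4 5 6 7
  i=8: 1 1 2 3 4 5 5 6 7 8
  i=9: 1 2 3 4 5 6 6 7 8 9
  i=10: 1 2 3 4 5 6 7 8 9 10

hence w(1..10) = (5, 4, 6, 9, 3, 8, 10, 1, 2, 7).

|D(w)|=23, |Ess(w)|=5:

[(1, 4, 0), (4, 3, 0), (4, 8, 3), (7, 2, 0), (7, 7, 4)]


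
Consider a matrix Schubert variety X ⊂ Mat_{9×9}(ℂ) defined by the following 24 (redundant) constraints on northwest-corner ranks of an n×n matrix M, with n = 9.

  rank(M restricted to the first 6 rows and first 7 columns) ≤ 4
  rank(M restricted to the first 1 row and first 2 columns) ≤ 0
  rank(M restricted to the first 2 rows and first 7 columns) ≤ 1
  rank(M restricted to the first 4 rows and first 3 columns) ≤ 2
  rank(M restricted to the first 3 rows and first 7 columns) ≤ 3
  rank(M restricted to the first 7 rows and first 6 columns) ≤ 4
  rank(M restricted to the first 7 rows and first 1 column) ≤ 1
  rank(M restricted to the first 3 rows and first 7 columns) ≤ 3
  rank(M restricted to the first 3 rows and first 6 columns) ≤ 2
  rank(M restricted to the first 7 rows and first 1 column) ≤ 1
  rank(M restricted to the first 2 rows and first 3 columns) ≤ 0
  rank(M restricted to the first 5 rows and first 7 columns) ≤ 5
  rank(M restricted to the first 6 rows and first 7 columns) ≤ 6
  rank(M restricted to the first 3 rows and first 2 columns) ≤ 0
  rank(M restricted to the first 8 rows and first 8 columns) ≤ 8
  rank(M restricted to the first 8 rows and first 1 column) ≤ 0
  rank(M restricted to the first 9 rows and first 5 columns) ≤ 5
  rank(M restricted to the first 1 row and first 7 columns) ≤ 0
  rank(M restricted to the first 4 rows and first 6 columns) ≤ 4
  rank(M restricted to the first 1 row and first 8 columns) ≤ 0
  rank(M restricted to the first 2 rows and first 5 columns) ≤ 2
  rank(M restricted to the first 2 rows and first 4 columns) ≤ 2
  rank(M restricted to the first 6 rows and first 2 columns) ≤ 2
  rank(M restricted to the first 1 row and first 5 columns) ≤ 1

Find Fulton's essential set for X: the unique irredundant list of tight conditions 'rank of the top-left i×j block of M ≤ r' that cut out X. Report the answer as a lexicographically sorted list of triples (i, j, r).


Propagating the 24 rank bounds to every northwest block:

  row 1: 0  0  0  0  0  0  0  0  1
  row 2: 0  0  0  1  1  1  1  1  2
  row 3: 0  0  1  2  2  2  2  2  3
  row 4: 0  1  2  3  3  3  3  3  4
  row 5: 0  1  2  3  4  4  4  4  5
  row 6: 0  1  2  3  4  4  4  5  6
  row 7: 0  1  2  3  4  4  5  6  7
  row 8: 0  1  2  3  4  5  6  7  8
  row 9: 1  2  3  4  5  6  7  8  9

hence w(1..9) = (9, 4, 3, 2, 5, 8, 7, 6, 1).

6 SE-corners of the 21-cell Rothe diagram give Ess(w):

[(1, 8, 0), (2, 3, 0), (3, 2, 0), (6, 7, 4), (7, 6, 4), (8, 1, 0)]


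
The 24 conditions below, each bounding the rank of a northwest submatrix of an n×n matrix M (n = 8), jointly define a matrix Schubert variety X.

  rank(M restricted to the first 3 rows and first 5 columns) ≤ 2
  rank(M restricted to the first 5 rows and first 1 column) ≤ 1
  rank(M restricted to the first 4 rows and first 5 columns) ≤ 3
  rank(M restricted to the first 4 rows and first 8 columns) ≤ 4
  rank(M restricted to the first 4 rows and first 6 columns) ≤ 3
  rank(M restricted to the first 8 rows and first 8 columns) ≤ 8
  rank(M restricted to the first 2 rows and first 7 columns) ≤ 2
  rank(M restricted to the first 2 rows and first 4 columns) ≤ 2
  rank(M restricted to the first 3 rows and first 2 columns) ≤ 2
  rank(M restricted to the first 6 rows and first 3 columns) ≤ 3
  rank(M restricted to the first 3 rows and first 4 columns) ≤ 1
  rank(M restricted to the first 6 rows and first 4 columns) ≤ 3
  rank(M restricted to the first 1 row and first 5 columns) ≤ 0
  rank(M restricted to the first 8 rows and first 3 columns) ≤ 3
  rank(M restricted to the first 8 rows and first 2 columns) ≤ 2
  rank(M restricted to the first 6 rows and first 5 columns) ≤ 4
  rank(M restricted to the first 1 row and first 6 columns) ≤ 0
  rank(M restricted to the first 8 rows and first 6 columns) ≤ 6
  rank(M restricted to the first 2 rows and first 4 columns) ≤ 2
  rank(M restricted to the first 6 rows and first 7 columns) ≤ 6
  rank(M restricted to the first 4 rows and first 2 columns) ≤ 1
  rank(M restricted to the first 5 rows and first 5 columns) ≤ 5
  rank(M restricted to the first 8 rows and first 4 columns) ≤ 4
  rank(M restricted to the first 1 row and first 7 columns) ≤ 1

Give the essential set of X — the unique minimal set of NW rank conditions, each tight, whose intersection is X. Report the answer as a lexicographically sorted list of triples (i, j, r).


Computing R[i][j] = min implied NW-rank bound (n=8, 24 conditions):

  row 1: 0 | 0 | 0 | 0 | 0 | 0 | 1 | 1
  row 2: 1 | 1 | 1 | 1 | 1 | 1 | 2 | 2
  row 3: 1 | 1 | 1 | 1 | 2 | 2 | 3 | 3
  row 4: 1 | 1 | 2 | 2 | 3 | 3 | 4 | 4
  row 5: 1 | 2 | 3 | 3 | 4 | 4 | 5 | 5
  row 6: 1 | 2 | 3 | 3 | 4 | 5 | 6 | 6
  row 7: 1 | 2 | 3 | 4 | 5 | 6 | 7 | 7
  row 8: 1 | 2 | 3 | 4 | 5 | 6 | 7 | 8

reading off 1-entries of Δ²R: w = (7, 1, 5, 3, 2, 6, 4, 8).

ℓ(w)=11; the 4 essential cells (i,j,r):

[(1, 6, 0), (3, 4, 1), (4, 2, 1), (6, 4, 3)]


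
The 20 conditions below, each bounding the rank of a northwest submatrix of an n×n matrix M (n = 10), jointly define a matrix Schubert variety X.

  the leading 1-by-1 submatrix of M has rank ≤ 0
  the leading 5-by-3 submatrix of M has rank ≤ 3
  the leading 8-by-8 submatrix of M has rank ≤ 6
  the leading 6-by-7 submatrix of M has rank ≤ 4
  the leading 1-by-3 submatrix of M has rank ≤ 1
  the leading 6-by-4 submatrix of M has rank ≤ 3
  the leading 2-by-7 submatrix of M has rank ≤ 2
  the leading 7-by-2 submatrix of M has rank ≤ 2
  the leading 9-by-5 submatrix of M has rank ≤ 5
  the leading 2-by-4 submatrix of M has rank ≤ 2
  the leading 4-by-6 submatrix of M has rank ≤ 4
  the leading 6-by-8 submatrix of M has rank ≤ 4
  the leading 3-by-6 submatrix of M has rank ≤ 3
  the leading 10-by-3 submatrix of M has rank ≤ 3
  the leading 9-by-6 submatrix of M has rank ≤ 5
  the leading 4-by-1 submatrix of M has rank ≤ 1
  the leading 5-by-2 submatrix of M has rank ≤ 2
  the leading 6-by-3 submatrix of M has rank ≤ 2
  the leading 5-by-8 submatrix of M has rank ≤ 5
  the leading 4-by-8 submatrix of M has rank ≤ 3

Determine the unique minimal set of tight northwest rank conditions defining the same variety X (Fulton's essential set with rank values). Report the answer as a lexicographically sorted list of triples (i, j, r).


Rank table r_w(10×10) implied by the 20 constraints:

  R[1]: 0 1 1 1 1 1 1 1 1 1
  R[2]: 1 2 2 2 2 2 2 2 2 2
  R[3]: 1 2 2 3 3 3 3 3 3 3
  R[4]: 1 2 2 3 3 3 3 3 4 4
  R[5]: 1 2 2 3 4 4 4 4 5 5
  R[6]: 1 2 2 3 4 4 4 4 5 6
  R[7]: 1 2 3 4 5 5 5 5 6 7
  R[8]: 1 2 3 4 5 5 6 6 7 8
  R[9]: 1 2 3 4 5 5 6 7 8 9
  R[10]: 1 2 3 4 5 6 7 8 9 10

the unique w with this rank table is (2, 1, 4, 9, 5, 10, 3, 7, 8, 6).

|D(w)|=14, |Ess(w)|=5:

[(1, 1, 0), (4, 8, 3), (6, 3, 2), (6, 8, 4), (9, 6, 5)]
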